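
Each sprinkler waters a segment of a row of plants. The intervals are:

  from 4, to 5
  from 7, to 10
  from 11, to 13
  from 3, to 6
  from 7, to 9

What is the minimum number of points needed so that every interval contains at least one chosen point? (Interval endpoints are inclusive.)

Sort by right endpoint; whenever an interval is uncovered, place a point at its right end.
Sorted: [4,5] [3,6] [7,9] [7,10] [11,13]
{[4,5],[3,6]} hit by 5; {[7,9],[7,10]} hit by 9; {[11,13]} hit by 13.
Points: 5, 9, 13 (3 total).

3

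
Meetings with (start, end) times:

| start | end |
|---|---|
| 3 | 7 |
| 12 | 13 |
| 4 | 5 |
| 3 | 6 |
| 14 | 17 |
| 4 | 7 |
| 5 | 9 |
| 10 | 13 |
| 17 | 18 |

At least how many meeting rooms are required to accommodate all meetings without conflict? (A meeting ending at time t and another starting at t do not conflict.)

4

Count concurrent intervals with a sweep; the peak is the room count.
Events (time:±→running): 3:+→1 3:+→2 4:+→3 4:+→4 … peak 4.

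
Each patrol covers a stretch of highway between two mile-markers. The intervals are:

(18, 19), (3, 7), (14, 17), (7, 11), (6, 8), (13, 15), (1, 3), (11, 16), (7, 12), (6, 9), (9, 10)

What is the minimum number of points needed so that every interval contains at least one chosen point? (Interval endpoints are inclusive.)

5

Process intervals by earliest right end; each time one isn't hit yet, stab at its right endpoint.
By right end: [1,3]  [3,7]  [6,8]  [6,9]  [9,10]  [7,11]  [7,12]  [13,15]  [11,16]  [14,17]  [18,19]
[1,3] uncovered → point at 3; [6,8] uncovered → point at 8; [9,10] uncovered → point at 10; [13,15] uncovered → point at 15; [18,19] uncovered → point at 19.
Points: 3, 8, 10, 15, 19 (5 total).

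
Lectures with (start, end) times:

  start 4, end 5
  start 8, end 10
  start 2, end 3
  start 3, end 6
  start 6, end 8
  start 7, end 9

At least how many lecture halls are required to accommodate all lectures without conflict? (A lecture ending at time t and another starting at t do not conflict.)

2

Count concurrent intervals with a sweep; the peak is the room count.
Events (time:±→running): 2:+→1 3:-→0 3:+→1 4:+→2 … peak 2.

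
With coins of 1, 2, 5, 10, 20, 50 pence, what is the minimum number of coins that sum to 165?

Greedy: take as many of the largest coin as possible, then repeat with the remainder.
165 − 3×50→15 − 1×10→5 − 1×5→0
Total coins = 3 + 1 + 1 = 5

5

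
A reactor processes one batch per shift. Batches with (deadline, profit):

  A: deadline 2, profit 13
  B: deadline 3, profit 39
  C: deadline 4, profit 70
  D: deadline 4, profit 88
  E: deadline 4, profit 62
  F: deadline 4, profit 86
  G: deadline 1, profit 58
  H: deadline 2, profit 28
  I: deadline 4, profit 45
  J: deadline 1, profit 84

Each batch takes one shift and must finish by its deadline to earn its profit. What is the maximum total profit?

328

Profit order: D=88 F=86 J=84 C=70 E=62 G=58 I=45 B=39 H=28 A=13
Assign: D→slot 4, F→slot 3, J→slot 1, C→slot 2, E skipped, G skipped, I skipped, B skipped, H skipped, A skipped.
Slots: [1:J] [2:C] [3:F] [4:D]
Profit = 84 + 70 + 86 + 88 = 328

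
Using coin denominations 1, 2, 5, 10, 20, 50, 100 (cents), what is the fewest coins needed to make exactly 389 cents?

9

Use the largest denomination that fits, subtract, and repeat.
389 = 3×100 + 1×50 + 1×20 + 1×10 + 1×5 + 2×2
Total coins = 3 + 1 + 1 + 1 + 1 + 2 = 9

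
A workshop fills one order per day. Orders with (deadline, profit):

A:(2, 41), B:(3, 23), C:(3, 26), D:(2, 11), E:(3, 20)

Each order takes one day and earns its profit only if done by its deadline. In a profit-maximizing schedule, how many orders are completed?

Profit order: A=41 C=26 B=23 E=20 D=11
Assign: A→slot 2, C→slot 3, B→slot 1, E skipped, D skipped.
Slots: [1:B] [2:A] [3:C]
3 of 5 scheduled.

3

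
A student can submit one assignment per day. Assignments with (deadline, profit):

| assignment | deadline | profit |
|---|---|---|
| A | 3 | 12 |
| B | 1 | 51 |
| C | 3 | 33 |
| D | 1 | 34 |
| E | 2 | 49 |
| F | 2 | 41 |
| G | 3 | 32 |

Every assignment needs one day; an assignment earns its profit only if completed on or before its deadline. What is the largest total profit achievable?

Sort by profit descending; place each in the latest free slot ≤ its deadline.
Profit order: B=51 E=49 F=41 D=34 C=33 G=32 A=12
Assign: B→slot 1, E→slot 2, F skipped, D skipped, C→slot 3, G skipped, A skipped.
Slots: [1:B] [2:E] [3:C]
Profit = 51 + 49 + 33 = 133

133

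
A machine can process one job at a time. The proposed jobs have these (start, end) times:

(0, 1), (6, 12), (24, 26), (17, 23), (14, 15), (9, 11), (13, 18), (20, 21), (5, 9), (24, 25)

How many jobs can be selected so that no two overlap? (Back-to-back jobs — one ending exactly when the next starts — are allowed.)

6

By end time: (0,1), (5,9), (9,11), (6,12), (14,15), (13,18), (20,21), (17,23), (24,25), (24,26).
Pick (0,1); next start ≥ 1 → (5,9); next start ≥ 9 → (9,11); next start ≥ 11 → (14,15); next start ≥ 15 → (20,21); next start ≥ 21 → (24,25).
Selected 6 jobs.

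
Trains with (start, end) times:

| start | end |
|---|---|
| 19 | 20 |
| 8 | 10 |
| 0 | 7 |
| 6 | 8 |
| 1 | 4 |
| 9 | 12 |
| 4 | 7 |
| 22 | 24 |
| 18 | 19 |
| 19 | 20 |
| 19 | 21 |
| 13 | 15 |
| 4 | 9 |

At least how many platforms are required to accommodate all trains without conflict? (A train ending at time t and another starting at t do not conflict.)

Count concurrent intervals with a sweep; the peak is the room count.
Events (time:±→running): 0:+→1 1:+→2 4:-→1 4:+→2 4:+→3 6:+→4 … peak 4.

4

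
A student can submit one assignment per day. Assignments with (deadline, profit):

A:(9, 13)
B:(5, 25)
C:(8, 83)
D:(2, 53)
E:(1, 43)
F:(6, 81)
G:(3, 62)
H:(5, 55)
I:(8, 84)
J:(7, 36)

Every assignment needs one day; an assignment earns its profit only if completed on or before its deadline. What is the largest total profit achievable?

By profit: I(d8,84), C(d8,83), F(d6,81), G(d3,62), H(d5,55), D(d2,53), E(d1,43), J(d7,36), B(d5,25), A(d9,13)
I→slot 8; C→slot 7; F→slot 6; G→slot 3; H→slot 5; D→slot 2; E→slot 1; J→slot 4; B skipped; A→slot 9.
Profit = 43 + 53 + 62 + 36 + 55 + 81 + 83 + 84 + 13 = 510

510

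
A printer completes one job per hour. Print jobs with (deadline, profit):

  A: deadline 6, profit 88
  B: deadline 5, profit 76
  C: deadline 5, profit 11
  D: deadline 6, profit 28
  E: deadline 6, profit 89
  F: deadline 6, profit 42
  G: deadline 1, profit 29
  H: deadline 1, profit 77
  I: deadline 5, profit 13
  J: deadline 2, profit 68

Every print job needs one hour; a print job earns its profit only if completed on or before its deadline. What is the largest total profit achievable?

440

Take jobs in profit order; each goes to the latest open slot no later than its deadline.
By profit: E(d6,89), A(d6,88), H(d1,77), B(d5,76), J(d2,68), F(d6,42), G(d1,29), D(d6,28), I(d5,13), C(d5,11)
E→slot 6; A→slot 5; H→slot 1; B→slot 4; J→slot 2; F→slot 3; G skipped; D skipped; I skipped; C skipped.
Profit = 77 + 68 + 42 + 76 + 88 + 89 = 440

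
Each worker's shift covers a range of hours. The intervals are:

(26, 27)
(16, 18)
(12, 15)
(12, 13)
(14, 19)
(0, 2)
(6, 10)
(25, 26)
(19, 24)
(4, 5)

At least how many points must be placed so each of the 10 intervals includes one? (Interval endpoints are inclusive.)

7

Process intervals by earliest right end; each time one isn't hit yet, stab at its right endpoint.
By right end: [0,2]  [4,5]  [6,10]  [12,13]  [12,15]  [16,18]  [14,19]  [19,24]  [25,26]  [26,27]
[0,2] uncovered → point at 2; [4,5] uncovered → point at 5; [6,10] uncovered → point at 10; [12,13] uncovered → point at 13; [16,18] uncovered → point at 18; [19,24] uncovered → point at 24; [25,26] uncovered → point at 26.
Points: 2, 5, 10, 13, 18, 24, 26 (7 total).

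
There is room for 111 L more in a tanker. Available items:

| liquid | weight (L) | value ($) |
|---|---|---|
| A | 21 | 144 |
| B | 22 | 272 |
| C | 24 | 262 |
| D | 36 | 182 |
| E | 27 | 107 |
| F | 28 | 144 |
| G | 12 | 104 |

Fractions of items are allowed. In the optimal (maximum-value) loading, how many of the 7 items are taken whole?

Sort by value per unit weight and fill in that order.
Order: B (272/22=12.36) > C (262/24=10.92) > G (104/12=8.67) > A (144/21=6.86) > F (144/28=5.14) > D (182/36=5.06) > E (107/27=3.96)
Fill: take B (22 @ 272) → take C (24 @ 262) → take G (12 @ 104) → take A (21 @ 144) → take F (28 @ 144) → take 4/36 of D → 20.22; 111/111 used.
5 item(s) taken whole; one partial (take 4/36 of D).

5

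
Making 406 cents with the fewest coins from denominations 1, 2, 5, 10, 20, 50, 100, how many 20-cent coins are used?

0

Use the largest denomination that fits, subtract, and repeat.
406 = 4×100 + 1×5 + 1×1
Count of 20: 0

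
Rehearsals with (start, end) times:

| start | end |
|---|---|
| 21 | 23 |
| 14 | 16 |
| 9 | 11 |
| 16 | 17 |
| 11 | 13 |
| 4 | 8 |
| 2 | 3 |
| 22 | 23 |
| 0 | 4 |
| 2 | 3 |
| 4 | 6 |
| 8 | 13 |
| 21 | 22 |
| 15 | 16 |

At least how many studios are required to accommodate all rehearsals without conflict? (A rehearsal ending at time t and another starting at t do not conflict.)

3

Count concurrent intervals with a sweep; the peak is the room count.
Events (time:±→running): 0:+→1 2:+→2 2:+→3 … peak 3.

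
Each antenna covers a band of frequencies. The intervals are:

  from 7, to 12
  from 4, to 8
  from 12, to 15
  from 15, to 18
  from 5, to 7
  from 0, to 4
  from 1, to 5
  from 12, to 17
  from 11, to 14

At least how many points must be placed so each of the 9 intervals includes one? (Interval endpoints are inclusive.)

Process intervals by earliest right end; each time one isn't hit yet, stab at its right endpoint.
By right end: [0,4]  [1,5]  [5,7]  [4,8]  [7,12]  [11,14]  [12,15]  [12,17]  [15,18]
[0,4] uncovered → point at 4; [5,7] uncovered → point at 7; [11,14] uncovered → point at 14; [15,18] uncovered → point at 18.
Points: 4, 7, 14, 18 (4 total).

4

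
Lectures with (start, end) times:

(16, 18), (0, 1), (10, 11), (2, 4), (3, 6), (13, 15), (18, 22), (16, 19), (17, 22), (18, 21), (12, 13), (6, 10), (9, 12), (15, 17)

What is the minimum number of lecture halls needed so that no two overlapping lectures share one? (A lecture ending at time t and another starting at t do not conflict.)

4

starts: [0, 2, 3, 6, 9, 10, 12, 13, 15, 16, 16, 17, 18, 18]
ends:   [1, 4, 6, 10, 11, 12, 13, 15, 17, 18, 19, 21, 22, 22]
s0→1 e1→0 s2→1 s3→2 e4→1 e6→0 s6→1 s9→2 e10→1 s10→2 e11→1 e12→0 s12→1 e13→0 s13→1 e15→0 s15→1 s16→2 s16→3 e17→2 s17→3 e18→2 s18→3 s18→4  — peak 4.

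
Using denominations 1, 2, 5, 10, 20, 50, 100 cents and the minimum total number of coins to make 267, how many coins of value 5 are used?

Greedy: take as many of the largest coin as possible, then repeat with the remainder.
267 = 2×100 + 1×50 + 1×10 + 1×5 + 1×2
Count of 5: 1

1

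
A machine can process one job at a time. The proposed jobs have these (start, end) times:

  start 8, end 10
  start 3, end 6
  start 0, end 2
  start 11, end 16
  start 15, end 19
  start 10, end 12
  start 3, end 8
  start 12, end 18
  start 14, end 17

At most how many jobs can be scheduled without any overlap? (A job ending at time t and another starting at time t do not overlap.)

Greedy by earliest finish: after sorting by end time, pick each interval compatible with the last pick.
By end time: (0,2), (3,6), (3,8), (8,10), (10,12), (11,16), (14,17), (12,18), (15,19).
Pick (0,2); next start ≥ 2 → (3,6); next start ≥ 6 → (8,10); next start ≥ 10 → (10,12); next start ≥ 12 → (14,17).
Selected 5 jobs.

5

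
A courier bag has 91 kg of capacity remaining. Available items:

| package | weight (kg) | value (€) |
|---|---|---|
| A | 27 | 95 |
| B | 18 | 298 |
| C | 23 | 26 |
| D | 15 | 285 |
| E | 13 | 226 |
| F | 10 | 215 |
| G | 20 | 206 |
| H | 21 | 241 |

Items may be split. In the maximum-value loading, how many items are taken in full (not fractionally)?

5

Greedy by value/weight ratio, highest first.
Order: F (215/10=21.50) > D (285/15=19.00) > E (226/13=17.38) > B (298/18=16.56) > H (241/21=11.48) > G (206/20=10.30) > A (95/27=3.52) > C (26/23=1.13)
Fill: take F (10 @ 215) → take D (15 @ 285) → take E (13 @ 226) → take B (18 @ 298) → take H (21 @ 241) → take 14/20 of G → 144.20; 91/91 used.
5 item(s) taken whole; one partial (take 14/20 of G).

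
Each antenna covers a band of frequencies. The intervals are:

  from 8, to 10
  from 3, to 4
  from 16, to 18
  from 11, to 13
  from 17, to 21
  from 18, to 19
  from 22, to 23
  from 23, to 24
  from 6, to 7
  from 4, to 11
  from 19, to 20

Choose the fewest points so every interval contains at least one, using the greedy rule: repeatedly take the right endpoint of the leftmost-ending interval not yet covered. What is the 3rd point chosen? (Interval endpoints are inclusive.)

Sorted: [3,4] [6,7] [8,10] [4,11] [11,13] [16,18] [18,19] [19,20] [17,21] [22,23] [23,24]
{[3,4]} hit by 4; {[6,7]} hit by 7; {[8,10],[4,11]} hit by 10; {[11,13]} hit by 13; {[16,18],[18,19]} hit by 18; {[19,20],[17,21]} hit by 20; {[22,23],[23,24]} hit by 23.
Points: 4, 7, 10, 13, 18, 20, 23 (7 total).

10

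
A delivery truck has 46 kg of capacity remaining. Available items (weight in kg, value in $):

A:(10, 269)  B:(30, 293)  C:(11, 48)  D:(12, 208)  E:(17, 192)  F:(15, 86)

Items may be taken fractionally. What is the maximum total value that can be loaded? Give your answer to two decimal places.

737.37

Sort by value per unit weight and fill in that order.
Ratios (sorted): A 26.90, D 17.33, E 11.29, B 9.77, F 5.73, C 4.36
take A (10 @ 269); take D (12 @ 208); take E (17 @ 192); take 7/30 of B → 68.37. Capacity used 46/46.
Total value = 737.37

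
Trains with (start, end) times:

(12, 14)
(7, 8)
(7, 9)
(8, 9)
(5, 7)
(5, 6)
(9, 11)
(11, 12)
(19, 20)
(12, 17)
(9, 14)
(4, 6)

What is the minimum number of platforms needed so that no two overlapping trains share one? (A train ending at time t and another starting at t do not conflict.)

Count concurrent intervals with a sweep; the peak is the room count.
Events (time:±→running): 4:+→1 5:+→2 5:+→3 … peak 3.

3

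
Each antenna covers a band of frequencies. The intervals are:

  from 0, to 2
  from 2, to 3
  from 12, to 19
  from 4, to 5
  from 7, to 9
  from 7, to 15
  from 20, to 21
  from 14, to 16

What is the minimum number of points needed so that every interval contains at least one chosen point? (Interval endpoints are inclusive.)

Sorted: [0,2] [2,3] [4,5] [7,9] [7,15] [14,16] [12,19] [20,21]
{[0,2],[2,3]} hit by 2; {[4,5]} hit by 5; {[7,9],[7,15]} hit by 9; {[14,16],[12,19]} hit by 16; {[20,21]} hit by 21.
Points: 2, 5, 9, 16, 21 (5 total).

5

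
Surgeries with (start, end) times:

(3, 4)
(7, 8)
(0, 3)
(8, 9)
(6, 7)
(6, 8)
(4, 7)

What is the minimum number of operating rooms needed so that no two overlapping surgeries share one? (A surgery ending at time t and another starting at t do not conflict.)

Count concurrent intervals with a sweep; the peak is the room count.
Events (time:±→running): 0:+→1 3:-→0 3:+→1 4:-→0 4:+→1 6:+→2 6:+→3 … peak 3.

3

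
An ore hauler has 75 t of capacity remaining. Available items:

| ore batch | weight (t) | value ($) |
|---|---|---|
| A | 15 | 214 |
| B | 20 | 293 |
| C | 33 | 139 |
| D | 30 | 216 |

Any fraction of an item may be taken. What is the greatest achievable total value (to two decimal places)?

765.12

Order: B (293/20=14.65) > A (214/15=14.27) > D (216/30=7.20) > C (139/33=4.21)
Fill: take B (20 @ 293) → take A (15 @ 214) → take D (30 @ 216) → take 10/33 of C → 42.12; 75/75 used.
Total value = 765.12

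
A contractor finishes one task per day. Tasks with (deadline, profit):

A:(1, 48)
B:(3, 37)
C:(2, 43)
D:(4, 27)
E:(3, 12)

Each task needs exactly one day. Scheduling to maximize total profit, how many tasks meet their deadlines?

Take jobs in profit order; each goes to the latest open slot no later than its deadline.
Profit order: A=48 C=43 B=37 D=27 E=12
Assign: A→slot 1, C→slot 2, B→slot 3, D→slot 4, E skipped.
Slots: [1:A] [2:C] [3:B] [4:D]
4 of 5 scheduled.

4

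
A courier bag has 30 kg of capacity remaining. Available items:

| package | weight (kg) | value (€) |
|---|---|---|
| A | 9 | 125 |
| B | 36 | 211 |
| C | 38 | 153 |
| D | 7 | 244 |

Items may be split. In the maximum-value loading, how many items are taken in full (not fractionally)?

Ratios (sorted): D 34.86, A 13.89, B 5.86, C 4.03
take D (7 @ 244); take A (9 @ 125); take 14/36 of B → 82.06. Capacity used 30/30.
2 item(s) taken whole; one partial (take 14/36 of B).

2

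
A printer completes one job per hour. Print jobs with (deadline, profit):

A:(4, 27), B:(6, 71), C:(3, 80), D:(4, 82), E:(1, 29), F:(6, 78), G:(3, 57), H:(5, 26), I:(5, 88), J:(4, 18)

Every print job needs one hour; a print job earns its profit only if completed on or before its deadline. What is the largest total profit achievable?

456

Sort by profit descending; place each in the latest free slot ≤ its deadline.
By profit: I(d5,88), D(d4,82), C(d3,80), F(d6,78), B(d6,71), G(d3,57), E(d1,29), A(d4,27), H(d5,26), J(d4,18)
I→slot 5; D→slot 4; C→slot 3; F→slot 6; B→slot 2; G→slot 1; E skipped; A skipped; H skipped; J skipped.
Profit = 57 + 71 + 80 + 82 + 88 + 78 = 456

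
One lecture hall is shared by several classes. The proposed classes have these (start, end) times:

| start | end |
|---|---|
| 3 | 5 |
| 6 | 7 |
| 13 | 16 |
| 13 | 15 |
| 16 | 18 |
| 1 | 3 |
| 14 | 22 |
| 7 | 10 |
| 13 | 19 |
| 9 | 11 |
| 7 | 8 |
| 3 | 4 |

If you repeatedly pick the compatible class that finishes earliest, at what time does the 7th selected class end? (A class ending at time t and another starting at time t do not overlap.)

By end time: (1,3), (3,4), (3,5), (6,7), (7,8), (7,10), (9,11), (13,15), (13,16), (16,18), (13,19), (14,22).
Pick (1,3); next start ≥ 3 → (3,4); next start ≥ 4 → (6,7); next start ≥ 7 → (7,8); next start ≥ 8 → (9,11); next start ≥ 11 → (13,15); next start ≥ 15 → (16,18).
Selected: (1,3) (3,4) (6,7) (7,8) (9,11) (13,15) (16,18)

18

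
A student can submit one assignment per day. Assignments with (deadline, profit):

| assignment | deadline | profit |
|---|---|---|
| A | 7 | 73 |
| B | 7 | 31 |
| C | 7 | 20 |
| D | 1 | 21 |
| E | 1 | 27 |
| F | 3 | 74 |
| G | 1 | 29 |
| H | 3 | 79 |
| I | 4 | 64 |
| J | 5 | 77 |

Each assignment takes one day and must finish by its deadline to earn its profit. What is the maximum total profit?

427

Profit order: H=79 J=77 F=74 A=73 I=64 B=31 G=29 E=27 D=21 C=20
Assign: H→slot 3, J→slot 5, F→slot 2, A→slot 7, I→slot 4, B→slot 6, G→slot 1, E skipped, D skipped, C skipped.
Slots: [1:G] [2:F] [3:H] [4:I] [5:J] [6:B] [7:A]
Profit = 29 + 74 + 79 + 64 + 77 + 31 + 73 = 427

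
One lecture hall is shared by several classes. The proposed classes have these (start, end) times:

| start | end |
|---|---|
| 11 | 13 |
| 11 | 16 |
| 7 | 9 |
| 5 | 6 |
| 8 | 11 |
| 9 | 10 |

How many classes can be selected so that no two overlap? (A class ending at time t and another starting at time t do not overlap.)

4

Sort by end time and greedily take each interval whose start is ≥ the last chosen end.
Sorted by end: (5,6)  (7,9)  (9,10)  (8,11)  (11,13)  (11,16)
take (5,6); take (7,9); take (9,10); take (11,13).
Selected 4 classes.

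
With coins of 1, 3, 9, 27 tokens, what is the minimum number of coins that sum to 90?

90 = 3×27 + 1×9
Total coins = 3 + 1 = 4

4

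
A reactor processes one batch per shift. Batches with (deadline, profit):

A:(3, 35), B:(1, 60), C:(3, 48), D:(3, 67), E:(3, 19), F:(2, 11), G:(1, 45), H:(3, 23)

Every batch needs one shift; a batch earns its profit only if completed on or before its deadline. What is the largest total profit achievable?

Take jobs in profit order; each goes to the latest open slot no later than its deadline.
Profit order: D=67 B=60 C=48 G=45 A=35 H=23 E=19 F=11
Assign: D→slot 3, B→slot 1, C→slot 2, G skipped, A skipped, H skipped, E skipped, F skipped.
Slots: [1:B] [2:C] [3:D]
Profit = 60 + 48 + 67 = 175

175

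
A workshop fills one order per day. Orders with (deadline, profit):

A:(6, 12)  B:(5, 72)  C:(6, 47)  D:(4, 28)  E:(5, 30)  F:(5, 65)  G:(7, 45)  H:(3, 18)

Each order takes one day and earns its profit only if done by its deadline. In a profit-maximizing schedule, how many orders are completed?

7

Take jobs in profit order; each goes to the latest open slot no later than its deadline.
By profit: B(d5,72), F(d5,65), C(d6,47), G(d7,45), E(d5,30), D(d4,28), H(d3,18), A(d6,12)
B→slot 5; F→slot 4; C→slot 6; G→slot 7; E→slot 3; D→slot 2; H→slot 1; A skipped.
7 of 8 scheduled.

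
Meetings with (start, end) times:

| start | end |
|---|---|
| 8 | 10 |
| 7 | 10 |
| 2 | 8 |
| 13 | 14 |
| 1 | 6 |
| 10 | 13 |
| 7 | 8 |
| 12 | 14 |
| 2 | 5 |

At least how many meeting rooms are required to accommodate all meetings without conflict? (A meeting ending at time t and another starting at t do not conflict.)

3

Count concurrent intervals with a sweep; the peak is the room count.
Events (time:±→running): 1:+→1 2:+→2 2:+→3 … peak 3.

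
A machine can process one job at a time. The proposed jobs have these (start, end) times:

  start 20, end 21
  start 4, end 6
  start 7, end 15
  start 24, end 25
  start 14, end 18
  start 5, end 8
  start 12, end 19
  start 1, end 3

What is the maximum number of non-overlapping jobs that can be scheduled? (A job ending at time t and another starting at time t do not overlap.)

5

Sort by end time and greedily take each interval whose start is ≥ the last chosen end.
Sorted by end: (1,3)  (4,6)  (5,8)  (7,15)  (14,18)  (12,19)  (20,21)  (24,25)
take (1,3); take (4,6); skip (5,8); take (7,15); take (20,21); take (24,25).
Selected 5 jobs.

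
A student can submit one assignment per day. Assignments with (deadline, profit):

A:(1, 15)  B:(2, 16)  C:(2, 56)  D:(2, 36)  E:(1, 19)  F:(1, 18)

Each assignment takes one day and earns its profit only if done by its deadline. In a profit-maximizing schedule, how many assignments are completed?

2

Sort by profit descending; place each in the latest free slot ≤ its deadline.
By profit: C(d2,56), D(d2,36), E(d1,19), F(d1,18), B(d2,16), A(d1,15)
C→slot 2; D→slot 1; E skipped; F skipped; B skipped; A skipped.
2 of 6 scheduled.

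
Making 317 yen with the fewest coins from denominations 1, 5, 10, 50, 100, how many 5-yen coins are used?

1

317 − 3×100→17 − 1×10→7 − 1×5→2 − 2×1→0
Count of 5: 1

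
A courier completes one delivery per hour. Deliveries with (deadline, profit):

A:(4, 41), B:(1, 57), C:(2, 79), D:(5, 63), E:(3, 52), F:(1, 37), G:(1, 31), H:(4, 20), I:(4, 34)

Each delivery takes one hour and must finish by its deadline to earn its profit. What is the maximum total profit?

292

Take jobs in profit order; each goes to the latest open slot no later than its deadline.
Profit order: C=79 D=63 B=57 E=52 A=41 F=37 I=34 G=31 H=20
Assign: C→slot 2, D→slot 5, B→slot 1, E→slot 3, A→slot 4, F skipped, I skipped, G skipped, H skipped.
Slots: [1:B] [2:C] [3:E] [4:A] [5:D]
Profit = 57 + 79 + 52 + 41 + 63 = 292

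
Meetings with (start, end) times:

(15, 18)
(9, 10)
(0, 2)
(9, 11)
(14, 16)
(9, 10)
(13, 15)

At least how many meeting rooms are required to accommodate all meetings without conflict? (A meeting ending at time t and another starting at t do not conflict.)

Count concurrent intervals with a sweep; the peak is the room count.
starts: [0, 9, 9, 9, 13, 14, 15]
ends:   [2, 10, 10, 11, 15, 16, 18]
s0→1 e2→0 s9→1 s9→2 s9→3  — peak 3.

3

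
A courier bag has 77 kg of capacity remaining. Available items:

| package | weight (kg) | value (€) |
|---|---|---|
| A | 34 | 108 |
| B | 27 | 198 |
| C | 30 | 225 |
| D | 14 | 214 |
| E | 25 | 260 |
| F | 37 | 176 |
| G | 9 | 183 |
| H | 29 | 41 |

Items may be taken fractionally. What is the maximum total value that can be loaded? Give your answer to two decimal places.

874.50

Order: G (183/9=20.33) > D (214/14=15.29) > E (260/25=10.40) > C (225/30=7.50) > B (198/27=7.33) > F (176/37=4.76) > A (108/34=3.18) > H (41/29=1.41)
Fill: take G (9 @ 183) → take D (14 @ 214) → take E (25 @ 260) → take 29/30 of C → 217.50; 77/77 used.
Total value = 874.50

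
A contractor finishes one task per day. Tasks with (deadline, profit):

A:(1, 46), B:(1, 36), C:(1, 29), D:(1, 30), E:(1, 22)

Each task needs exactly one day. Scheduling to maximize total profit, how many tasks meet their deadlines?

Take jobs in profit order; each goes to the latest open slot no later than its deadline.
By profit: A(d1,46), B(d1,36), D(d1,30), C(d1,29), E(d1,22)
A→slot 1; B skipped; D skipped; C skipped; E skipped.
1 of 5 scheduled.

1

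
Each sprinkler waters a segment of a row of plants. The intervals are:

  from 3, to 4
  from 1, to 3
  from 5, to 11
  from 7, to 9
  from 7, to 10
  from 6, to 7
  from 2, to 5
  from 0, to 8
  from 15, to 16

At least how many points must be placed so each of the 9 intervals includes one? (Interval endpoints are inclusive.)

3

Process intervals by earliest right end; each time one isn't hit yet, stab at its right endpoint.
Sorted: [1,3] [3,4] [2,5] [6,7] [0,8] [7,9] [7,10] [5,11] [15,16]
{[1,3],[3,4],[2,5]} hit by 3; {[6,7],[0,8],[7,9],[7,10],[5,11]} hit by 7; {[15,16]} hit by 16.
Points: 3, 7, 16 (3 total).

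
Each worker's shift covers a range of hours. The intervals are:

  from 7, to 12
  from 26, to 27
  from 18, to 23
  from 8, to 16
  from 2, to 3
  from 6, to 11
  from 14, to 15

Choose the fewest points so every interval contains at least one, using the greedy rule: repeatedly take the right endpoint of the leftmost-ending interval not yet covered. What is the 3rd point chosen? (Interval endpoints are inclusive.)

15

Sort by right endpoint; whenever an interval is uncovered, place a point at its right end.
By right end: [2,3]  [6,11]  [7,12]  [14,15]  [8,16]  [18,23]  [26,27]
[2,3] uncovered → point at 3; [6,11] uncovered → point at 11; [14,15] uncovered → point at 15; [18,23] uncovered → point at 23; [26,27] uncovered → point at 27.
Points: 3, 11, 15, 23, 27 (5 total).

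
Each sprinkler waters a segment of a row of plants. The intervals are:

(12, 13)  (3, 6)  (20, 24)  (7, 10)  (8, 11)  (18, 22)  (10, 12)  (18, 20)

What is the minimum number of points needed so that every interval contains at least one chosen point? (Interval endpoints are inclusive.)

Process intervals by earliest right end; each time one isn't hit yet, stab at its right endpoint.
By right end: [3,6]  [7,10]  [8,11]  [10,12]  [12,13]  [18,20]  [18,22]  [20,24]
[3,6] uncovered → point at 6; [7,10] uncovered → point at 10; [12,13] uncovered → point at 13; [18,20] uncovered → point at 20.
Points: 6, 10, 13, 20 (4 total).

4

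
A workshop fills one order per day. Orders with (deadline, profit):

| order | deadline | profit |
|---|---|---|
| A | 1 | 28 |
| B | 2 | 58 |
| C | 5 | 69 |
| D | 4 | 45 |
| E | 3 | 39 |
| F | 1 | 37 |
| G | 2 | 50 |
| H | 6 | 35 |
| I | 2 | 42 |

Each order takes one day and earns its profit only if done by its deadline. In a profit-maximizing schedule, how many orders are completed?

6

Take jobs in profit order; each goes to the latest open slot no later than its deadline.
By profit: C(d5,69), B(d2,58), G(d2,50), D(d4,45), I(d2,42), E(d3,39), F(d1,37), H(d6,35), A(d1,28)
C→slot 5; B→slot 2; G→slot 1; D→slot 4; I skipped; E→slot 3; F skipped; H→slot 6; A skipped.
6 of 9 scheduled.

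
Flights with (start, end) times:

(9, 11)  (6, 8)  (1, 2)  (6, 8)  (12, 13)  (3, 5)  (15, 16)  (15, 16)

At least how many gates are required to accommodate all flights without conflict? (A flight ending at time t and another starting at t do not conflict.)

Events (time:±→running): 1:+→1 2:-→0 3:+→1 5:-→0 6:+→1 6:+→2 … peak 2.

2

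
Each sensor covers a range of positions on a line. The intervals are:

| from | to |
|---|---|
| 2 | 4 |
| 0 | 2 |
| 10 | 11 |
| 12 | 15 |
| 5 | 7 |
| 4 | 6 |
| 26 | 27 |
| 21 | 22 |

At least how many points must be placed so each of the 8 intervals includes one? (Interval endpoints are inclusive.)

By right end: [0,2]  [2,4]  [4,6]  [5,7]  [10,11]  [12,15]  [21,22]  [26,27]
[0,2] uncovered → point at 2; [4,6] uncovered → point at 6; [10,11] uncovered → point at 11; [12,15] uncovered → point at 15; [21,22] uncovered → point at 22; [26,27] uncovered → point at 27.
Points: 2, 6, 11, 15, 22, 27 (6 total).

6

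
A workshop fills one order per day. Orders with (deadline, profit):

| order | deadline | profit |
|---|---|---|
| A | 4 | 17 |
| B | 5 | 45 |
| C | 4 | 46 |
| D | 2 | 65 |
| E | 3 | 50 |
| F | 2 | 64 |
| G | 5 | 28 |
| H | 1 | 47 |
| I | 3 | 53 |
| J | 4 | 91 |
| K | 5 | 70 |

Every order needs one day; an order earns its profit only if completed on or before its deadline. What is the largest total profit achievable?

Take jobs in profit order; each goes to the latest open slot no later than its deadline.
By profit: J(d4,91), K(d5,70), D(d2,65), F(d2,64), I(d3,53), E(d3,50), H(d1,47), C(d4,46), B(d5,45), G(d5,28), A(d4,17)
J→slot 4; K→slot 5; D→slot 2; F→slot 1; I→slot 3; E skipped; H skipped; C skipped; B skipped; G skipped; A skipped.
Profit = 64 + 65 + 53 + 91 + 70 = 343

343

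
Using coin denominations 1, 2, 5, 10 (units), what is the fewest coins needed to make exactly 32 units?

32 = 3×10 + 1×2
Total coins = 3 + 1 = 4

4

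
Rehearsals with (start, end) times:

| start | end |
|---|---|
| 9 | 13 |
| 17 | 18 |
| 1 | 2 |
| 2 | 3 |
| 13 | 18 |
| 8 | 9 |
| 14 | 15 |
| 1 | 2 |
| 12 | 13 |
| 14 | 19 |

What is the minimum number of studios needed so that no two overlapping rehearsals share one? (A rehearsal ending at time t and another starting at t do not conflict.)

3

starts: [1, 1, 2, 8, 9, 12, 13, 14, 14, 17]
ends:   [2, 2, 3, 9, 13, 13, 15, 18, 18, 19]
s1→1 s1→2 e2→1 e2→0 s2→1 e3→0 s8→1 e9→0 s9→1 s12→2 e13→1 e13→0 s13→1 s14→2 s14→3  — peak 3.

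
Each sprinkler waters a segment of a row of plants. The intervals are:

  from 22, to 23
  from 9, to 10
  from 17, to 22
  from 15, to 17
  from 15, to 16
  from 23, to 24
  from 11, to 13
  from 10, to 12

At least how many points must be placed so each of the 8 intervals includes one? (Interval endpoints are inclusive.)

5

Process intervals by earliest right end; each time one isn't hit yet, stab at its right endpoint.
By right end: [9,10]  [10,12]  [11,13]  [15,16]  [15,17]  [17,22]  [22,23]  [23,24]
[9,10] uncovered → point at 10; [11,13] uncovered → point at 13; [15,16] uncovered → point at 16; [17,22] uncovered → point at 22; [23,24] uncovered → point at 24.
Points: 10, 13, 16, 22, 24 (5 total).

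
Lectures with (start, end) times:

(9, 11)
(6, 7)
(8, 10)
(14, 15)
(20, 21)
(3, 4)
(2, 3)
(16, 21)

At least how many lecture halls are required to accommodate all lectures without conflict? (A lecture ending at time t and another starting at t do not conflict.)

2

starts: [2, 3, 6, 8, 9, 14, 16, 20]
ends:   [3, 4, 7, 10, 11, 15, 21, 21]
s2→1 e3→0 s3→1 e4→0 s6→1 e7→0 s8→1 s9→2  — peak 2.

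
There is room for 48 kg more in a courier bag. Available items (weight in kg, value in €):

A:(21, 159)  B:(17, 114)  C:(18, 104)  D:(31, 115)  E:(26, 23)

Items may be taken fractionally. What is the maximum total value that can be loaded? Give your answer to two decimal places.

330.78

Order: A (159/21=7.57) > B (114/17=6.71) > C (104/18=5.78) > D (115/31=3.71) > E (23/26=0.88)
Fill: take A (21 @ 159) → take B (17 @ 114) → take 10/18 of C → 57.78; 48/48 used.
Total value = 330.78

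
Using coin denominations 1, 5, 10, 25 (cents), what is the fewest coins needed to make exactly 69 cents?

8

69 − 2×25→19 − 1×10→9 − 1×5→4 − 4×1→0
Total coins = 2 + 1 + 1 + 4 = 8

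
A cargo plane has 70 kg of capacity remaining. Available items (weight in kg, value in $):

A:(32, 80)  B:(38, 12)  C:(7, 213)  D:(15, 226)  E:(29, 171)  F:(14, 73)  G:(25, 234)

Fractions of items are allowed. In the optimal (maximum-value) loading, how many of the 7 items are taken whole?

3

Sort by value per unit weight and fill in that order.
Ratios (sorted): C 30.43, D 15.07, G 9.36, E 5.90, F 5.21, A 2.50, B 0.32
take C (7 @ 213); take D (15 @ 226); take G (25 @ 234); take 23/29 of E → 135.62. Capacity used 70/70.
3 item(s) taken whole; one partial (take 23/29 of E).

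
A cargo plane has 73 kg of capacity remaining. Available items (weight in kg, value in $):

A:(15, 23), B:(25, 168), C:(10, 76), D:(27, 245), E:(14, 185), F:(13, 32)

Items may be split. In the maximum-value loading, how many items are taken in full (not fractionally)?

3

Sort by value per unit weight and fill in that order.
Order: E (185/14=13.21) > D (245/27=9.07) > C (76/10=7.60) > B (168/25=6.72) > F (32/13=2.46) > A (23/15=1.53)
Fill: take E (14 @ 185) → take D (27 @ 245) → take C (10 @ 76) → take 22/25 of B → 147.84; 73/73 used.
3 item(s) taken whole; one partial (take 22/25 of B).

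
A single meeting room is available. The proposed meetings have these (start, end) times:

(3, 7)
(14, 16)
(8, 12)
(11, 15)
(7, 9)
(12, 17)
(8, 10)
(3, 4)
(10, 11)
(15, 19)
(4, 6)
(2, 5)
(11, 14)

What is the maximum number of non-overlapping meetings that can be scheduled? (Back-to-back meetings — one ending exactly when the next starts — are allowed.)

6

Order by finish time; keep every interval that doesn't clash with the previous kept one.
Sorted by end: (3,4)  (2,5)  (4,6)  (3,7)  (7,9)  (8,10)  (10,11)  (8,12)  (11,14)  (11,15)  (14,16)  (12,17)  (15,19)
take (3,4); skip (2,5); take (4,6); take (7,9); skip (8,10); take (10,11); take (11,14); skip (11,15); take (14,16); skip (12,17).
Selected 6 meetings.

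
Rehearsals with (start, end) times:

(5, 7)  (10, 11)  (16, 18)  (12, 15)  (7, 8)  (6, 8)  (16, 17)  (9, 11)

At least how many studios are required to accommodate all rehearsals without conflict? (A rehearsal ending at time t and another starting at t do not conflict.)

2

starts: [5, 6, 7, 9, 10, 12, 16, 16]
ends:   [7, 8, 8, 11, 11, 15, 17, 18]
s5→1 s6→2  — peak 2.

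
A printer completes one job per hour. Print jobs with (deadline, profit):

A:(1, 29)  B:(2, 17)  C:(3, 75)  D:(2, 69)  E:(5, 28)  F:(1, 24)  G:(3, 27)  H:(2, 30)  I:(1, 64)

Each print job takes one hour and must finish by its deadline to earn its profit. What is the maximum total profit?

236

Sort by profit descending; place each in the latest free slot ≤ its deadline.
Profit order: C=75 D=69 I=64 H=30 A=29 E=28 G=27 F=24 B=17
Assign: C→slot 3, D→slot 2, I→slot 1, H skipped, A skipped, E→slot 5, G skipped, F skipped, B skipped.
Slots: [1:I] [2:D] [3:C] [5:E]
Profit = 64 + 69 + 75 + 28 = 236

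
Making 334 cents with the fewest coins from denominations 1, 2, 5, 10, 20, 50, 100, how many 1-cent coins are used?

Use the largest denomination that fits, subtract, and repeat.
334 − 3×100→34 − 1×20→14 − 1×10→4 − 2×2→0
Count of 1: 0

0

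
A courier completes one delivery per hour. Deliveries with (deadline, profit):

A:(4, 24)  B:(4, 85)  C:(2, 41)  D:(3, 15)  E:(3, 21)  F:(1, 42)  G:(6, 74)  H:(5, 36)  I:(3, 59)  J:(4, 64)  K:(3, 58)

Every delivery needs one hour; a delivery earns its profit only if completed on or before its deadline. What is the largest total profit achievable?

Profit order: B=85 G=74 J=64 I=59 K=58 F=42 C=41 H=36 A=24 E=21 D=15
Assign: B→slot 4, G→slot 6, J→slot 3, I→slot 2, K→slot 1, F skipped, C skipped, H→slot 5, A skipped, E skipped, D skipped.
Slots: [1:K] [2:I] [3:J] [4:B] [5:H] [6:G]
Profit = 58 + 59 + 64 + 85 + 36 + 74 = 376

376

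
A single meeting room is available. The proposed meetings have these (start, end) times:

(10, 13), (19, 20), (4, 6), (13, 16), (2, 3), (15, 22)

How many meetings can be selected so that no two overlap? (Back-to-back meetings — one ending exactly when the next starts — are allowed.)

Sorted by end: (2,3)  (4,6)  (10,13)  (13,16)  (19,20)  (15,22)
take (2,3); take (4,6); take (10,13); take (13,16); take (19,20).
Selected 5 meetings.

5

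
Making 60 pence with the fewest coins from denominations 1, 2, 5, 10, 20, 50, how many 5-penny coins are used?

0

Greedy: take as many of the largest coin as possible, then repeat with the remainder.
60 − 1×50→10 − 1×10→0
Count of 5: 0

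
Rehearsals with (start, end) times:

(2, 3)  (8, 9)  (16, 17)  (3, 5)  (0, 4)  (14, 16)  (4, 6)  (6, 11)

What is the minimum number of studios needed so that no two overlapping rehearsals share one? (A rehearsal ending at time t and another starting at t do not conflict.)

2

Events (time:±→running): 0:+→1 2:+→2 … peak 2.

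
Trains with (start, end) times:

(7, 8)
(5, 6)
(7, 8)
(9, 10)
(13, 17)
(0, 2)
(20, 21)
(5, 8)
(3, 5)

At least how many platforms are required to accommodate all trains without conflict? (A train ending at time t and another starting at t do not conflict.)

Events (time:±→running): 0:+→1 2:-→0 3:+→1 5:-→0 5:+→1 5:+→2 6:-→1 7:+→2 7:+→3 … peak 3.

3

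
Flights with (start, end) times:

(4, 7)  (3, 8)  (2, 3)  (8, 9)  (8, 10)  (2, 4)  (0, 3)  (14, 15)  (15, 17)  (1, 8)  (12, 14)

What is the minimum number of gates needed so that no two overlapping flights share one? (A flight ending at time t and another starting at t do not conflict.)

4

The answer is the maximum number of intervals overlapping at any instant.
starts: [0, 1, 2, 2, 3, 4, 8, 8, 12, 14, 15]
ends:   [3, 3, 4, 7, 8, 8, 9, 10, 14, 15, 17]
s0→1 s1→2 s2→3 s2→4  — peak 4.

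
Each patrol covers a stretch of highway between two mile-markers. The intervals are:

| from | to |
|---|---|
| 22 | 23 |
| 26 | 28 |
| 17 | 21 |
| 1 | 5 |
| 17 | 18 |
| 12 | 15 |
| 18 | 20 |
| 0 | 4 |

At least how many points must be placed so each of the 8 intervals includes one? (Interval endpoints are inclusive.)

Sorted: [0,4] [1,5] [12,15] [17,18] [18,20] [17,21] [22,23] [26,28]
{[0,4],[1,5]} hit by 4; {[12,15]} hit by 15; {[17,18],[18,20],[17,21]} hit by 18; {[22,23]} hit by 23; {[26,28]} hit by 28.
Points: 4, 15, 18, 23, 28 (5 total).

5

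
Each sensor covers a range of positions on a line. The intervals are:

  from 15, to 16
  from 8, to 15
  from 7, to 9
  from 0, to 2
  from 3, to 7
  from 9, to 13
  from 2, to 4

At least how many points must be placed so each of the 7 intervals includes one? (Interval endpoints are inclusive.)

By right end: [0,2]  [2,4]  [3,7]  [7,9]  [9,13]  [8,15]  [15,16]
[0,2] uncovered → point at 2; [3,7] uncovered → point at 7; [9,13] uncovered → point at 13; [15,16] uncovered → point at 16.
Points: 2, 7, 13, 16 (4 total).

4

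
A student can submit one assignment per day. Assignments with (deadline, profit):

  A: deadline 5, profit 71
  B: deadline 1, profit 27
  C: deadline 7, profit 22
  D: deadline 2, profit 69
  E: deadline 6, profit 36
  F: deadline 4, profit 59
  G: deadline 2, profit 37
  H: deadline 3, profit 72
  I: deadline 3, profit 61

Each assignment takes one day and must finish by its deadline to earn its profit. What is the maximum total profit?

390

Profit order: H=72 A=71 D=69 I=61 F=59 G=37 E=36 B=27 C=22
Assign: H→slot 3, A→slot 5, D→slot 2, I→slot 1, F→slot 4, G skipped, E→slot 6, B skipped, C→slot 7.
Slots: [1:I] [2:D] [3:H] [4:F] [5:A] [6:E] [7:C]
Profit = 61 + 69 + 72 + 59 + 71 + 36 + 22 = 390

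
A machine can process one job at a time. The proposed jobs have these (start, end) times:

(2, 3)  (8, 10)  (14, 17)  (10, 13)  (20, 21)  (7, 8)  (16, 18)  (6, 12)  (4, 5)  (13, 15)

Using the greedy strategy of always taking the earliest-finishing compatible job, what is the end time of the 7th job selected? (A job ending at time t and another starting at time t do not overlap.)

By end time: (2,3), (4,5), (7,8), (8,10), (6,12), (10,13), (13,15), (14,17), (16,18), (20,21).
Pick (2,3); next start ≥ 3 → (4,5); next start ≥ 5 → (7,8); next start ≥ 8 → (8,10); next start ≥ 10 → (10,13); next start ≥ 13 → (13,15); next start ≥ 15 → (16,18); next start ≥ 18 → (20,21).
Selected: (2,3) (4,5) (7,8) (8,10) (10,13) (13,15) (16,18) (20,21)

18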